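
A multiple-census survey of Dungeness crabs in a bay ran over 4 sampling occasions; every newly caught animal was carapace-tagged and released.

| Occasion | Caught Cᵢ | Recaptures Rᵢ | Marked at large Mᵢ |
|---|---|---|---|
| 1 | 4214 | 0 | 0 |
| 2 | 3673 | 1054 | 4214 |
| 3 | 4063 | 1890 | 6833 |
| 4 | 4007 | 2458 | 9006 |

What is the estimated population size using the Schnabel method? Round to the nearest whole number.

N ≈ 14,685

Σ MᵢCᵢ = 0·4214 + 4214·3673 + 6833·4063 + 9006·4007 = 0 + 15478022 + 27762479 + 36087042 = 79327543
Σ Rᵢ = 0 + 1054 + 1890 + 2458 = 5402
N̂ = 79327543 / 5402 ≈ 14684.8 → 14685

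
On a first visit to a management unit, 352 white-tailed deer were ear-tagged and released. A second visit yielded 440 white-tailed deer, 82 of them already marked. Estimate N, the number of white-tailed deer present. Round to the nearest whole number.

N ≈ 1889

N = (352 × 440) / 82 = 154880 / 82 ≈ 1888.8 → 1889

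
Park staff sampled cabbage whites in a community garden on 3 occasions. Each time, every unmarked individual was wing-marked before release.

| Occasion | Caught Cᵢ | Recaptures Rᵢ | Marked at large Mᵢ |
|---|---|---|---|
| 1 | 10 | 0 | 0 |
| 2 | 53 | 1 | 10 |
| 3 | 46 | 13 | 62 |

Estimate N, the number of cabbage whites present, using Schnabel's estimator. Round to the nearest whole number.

N ≈ 242

Σ MᵢCᵢ = 0·10 + 10·53 + 62·46 = 0 + 530 + 2852 = 3382
Σ Rᵢ = 0 + 1 + 13 = 14
N̂ = 3382 / 14 ≈ 241.6 → 242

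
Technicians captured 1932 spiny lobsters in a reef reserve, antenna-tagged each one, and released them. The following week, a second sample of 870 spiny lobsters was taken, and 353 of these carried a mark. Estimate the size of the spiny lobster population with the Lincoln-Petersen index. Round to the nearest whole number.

N ≈ 4762

Lincoln-Petersen assumes M/N = R/C, so N = M·C / R.
N = (1932 × 870) / 353 = 1680840 / 353 ≈ 4761.6 → 4762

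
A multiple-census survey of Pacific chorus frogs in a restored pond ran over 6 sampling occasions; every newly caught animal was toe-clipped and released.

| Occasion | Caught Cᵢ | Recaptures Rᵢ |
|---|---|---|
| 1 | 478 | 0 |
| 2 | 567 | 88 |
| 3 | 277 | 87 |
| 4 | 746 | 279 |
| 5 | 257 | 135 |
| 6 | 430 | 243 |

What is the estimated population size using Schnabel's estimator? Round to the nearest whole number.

N ≈ 3069

Marked at large before each occasion: Mᵢ = Σⱼ<ᵢ (Cⱼ − Rⱼ) → M1=0, M2=478, M3=957, M4=1147, M5=1614, M6=1736
Σ MᵢCᵢ = 0·478 + 478·567 + 957·277 + 1147·746 + 1614·257 + 1736·430 = 0 + 271026 + 265089 + 855662 + 414798 + 746480 = 2553055
Σ Rᵢ = 0 + 88 + 87 + 279 + 135 + 243 = 832
N̂ = 2553055 / 832 ≈ 3068.6 → 3069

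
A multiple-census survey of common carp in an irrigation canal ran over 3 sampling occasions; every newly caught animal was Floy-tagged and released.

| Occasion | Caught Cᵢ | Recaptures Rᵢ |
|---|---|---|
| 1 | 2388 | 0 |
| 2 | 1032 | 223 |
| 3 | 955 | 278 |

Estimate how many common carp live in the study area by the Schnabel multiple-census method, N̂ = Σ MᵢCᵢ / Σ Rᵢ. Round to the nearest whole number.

Marked at large before each occasion: Mᵢ = Σⱼ<ᵢ (Cⱼ − Rⱼ) → M1=0, M2=2388, M3=3197
Σ MᵢCᵢ = 0·2388 + 2388·1032 + 3197·955 = 0 + 2464416 + 3053135 = 5517551
Σ Rᵢ = 0 + 223 + 278 = 501
N̂ = 5517551 / 501 ≈ 11013.1 → 11013

N ≈ 11,013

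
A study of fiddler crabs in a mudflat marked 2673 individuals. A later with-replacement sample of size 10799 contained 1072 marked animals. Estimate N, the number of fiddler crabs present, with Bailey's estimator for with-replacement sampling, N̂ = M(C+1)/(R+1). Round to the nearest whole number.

N ≈ 26,904

N̂ = 2673·(10799+1)/(1072+1) = 2673·10800/1073 = 28868400/1073 ≈ 26904.4 → 26904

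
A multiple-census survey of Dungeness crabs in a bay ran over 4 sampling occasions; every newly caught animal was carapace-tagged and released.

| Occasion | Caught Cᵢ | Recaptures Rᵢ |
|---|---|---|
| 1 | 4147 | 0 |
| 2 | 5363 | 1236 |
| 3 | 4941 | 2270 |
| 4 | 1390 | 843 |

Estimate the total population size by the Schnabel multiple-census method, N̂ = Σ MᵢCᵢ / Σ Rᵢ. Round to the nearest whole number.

N ≈ 18,012

Marked at large before each occasion: Mᵢ = Σⱼ<ᵢ (Cⱼ − Rⱼ) → M1=0, M2=4147, M3=8274, M4=10945
Σ MᵢCᵢ = 0·4147 + 4147·5363 + 8274·4941 + 10945·1390 = 0 + 22240361 + 40881834 + 15213550 = 78335745
Σ Rᵢ = 0 + 1236 + 2270 + 843 = 4349
N̂ = 78335745 / 4349 ≈ 18012.4 → 18012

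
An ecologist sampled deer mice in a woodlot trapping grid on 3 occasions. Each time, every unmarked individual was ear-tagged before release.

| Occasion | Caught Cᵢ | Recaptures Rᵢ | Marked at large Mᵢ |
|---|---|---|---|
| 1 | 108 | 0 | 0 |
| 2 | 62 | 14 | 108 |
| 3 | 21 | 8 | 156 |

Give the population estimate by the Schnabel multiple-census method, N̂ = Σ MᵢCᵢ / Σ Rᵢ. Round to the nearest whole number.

Σ MᵢCᵢ = 0·108 + 108·62 + 156·21 = 0 + 6696 + 3276 = 9972
Σ Rᵢ = 0 + 14 + 8 = 22
N̂ = 9972 / 22 ≈ 453.3 → 453

N ≈ 453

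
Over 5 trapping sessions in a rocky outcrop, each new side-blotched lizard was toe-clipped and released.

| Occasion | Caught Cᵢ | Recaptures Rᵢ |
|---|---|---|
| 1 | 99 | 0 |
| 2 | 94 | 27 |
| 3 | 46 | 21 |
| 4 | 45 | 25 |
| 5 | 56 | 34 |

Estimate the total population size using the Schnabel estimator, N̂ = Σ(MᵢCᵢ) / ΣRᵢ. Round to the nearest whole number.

N ≈ 349

Marked at large before each occasion: Mᵢ = Σⱼ<ᵢ (Cⱼ − Rⱼ) → M1=0, M2=99, M3=166, M4=191, M5=211
Σ MᵢCᵢ = 0·99 + 99·94 + 166·46 + 191·45 + 211·56 = 0 + 9306 + 7636 + 8595 + 11816 = 37353
Σ Rᵢ = 0 + 27 + 21 + 25 + 34 = 107
N̂ = 37353 / 107 ≈ 349.1 → 349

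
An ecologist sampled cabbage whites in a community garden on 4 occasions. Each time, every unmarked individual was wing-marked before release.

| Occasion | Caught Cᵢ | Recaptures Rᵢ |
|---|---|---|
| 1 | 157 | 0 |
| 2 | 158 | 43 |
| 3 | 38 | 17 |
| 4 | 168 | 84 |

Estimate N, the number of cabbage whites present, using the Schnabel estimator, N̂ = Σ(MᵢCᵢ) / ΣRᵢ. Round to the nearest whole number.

N ≈ 586

Marked at large before each occasion: Mᵢ = Σⱼ<ᵢ (Cⱼ − Rⱼ) → M1=0, M2=157, M3=272, M4=293
Σ MᵢCᵢ = 0·157 + 157·158 + 272·38 + 293·168 = 0 + 24806 + 10336 + 49224 = 84366
Σ Rᵢ = 0 + 43 + 17 + 84 = 144
N̂ = 84366 / 144 ≈ 585.9 → 586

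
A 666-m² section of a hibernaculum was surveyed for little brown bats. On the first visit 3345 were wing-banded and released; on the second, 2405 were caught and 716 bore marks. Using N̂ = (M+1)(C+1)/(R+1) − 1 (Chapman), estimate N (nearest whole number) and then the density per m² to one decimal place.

density ≈ 16.9 little brown bats per m²

N̂ = 3346·2406/717 − 1 = 8050476/717 − 1 = 11227
Density = N̂ / area = 11227 / 666 ≈ 16.86 → 16.9 per m²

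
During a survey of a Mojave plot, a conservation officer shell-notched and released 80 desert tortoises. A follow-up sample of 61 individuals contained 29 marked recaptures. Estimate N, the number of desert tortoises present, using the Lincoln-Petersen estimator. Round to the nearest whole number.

Lincoln-Petersen assumes M/N = R/C, so N = M·C / R.
N = (80 × 61) / 29 = 4880 / 29 ≈ 168.3 → 168

N ≈ 168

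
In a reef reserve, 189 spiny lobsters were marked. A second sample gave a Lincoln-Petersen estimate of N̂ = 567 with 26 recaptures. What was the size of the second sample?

From N = M·C/R: C = N·R / M = 567·26 / 189 = 14742 / 189 = 78.

C = 78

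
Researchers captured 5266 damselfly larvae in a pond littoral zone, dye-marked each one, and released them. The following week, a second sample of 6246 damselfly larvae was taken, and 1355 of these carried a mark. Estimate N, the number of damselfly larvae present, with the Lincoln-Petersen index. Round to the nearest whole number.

Lincoln-Petersen assumes M/N = R/C, so N = M·C / R.
N = (5266 × 6246) / 1355 = 32891436 / 1355 ≈ 24274.1 → 24274

N ≈ 24,274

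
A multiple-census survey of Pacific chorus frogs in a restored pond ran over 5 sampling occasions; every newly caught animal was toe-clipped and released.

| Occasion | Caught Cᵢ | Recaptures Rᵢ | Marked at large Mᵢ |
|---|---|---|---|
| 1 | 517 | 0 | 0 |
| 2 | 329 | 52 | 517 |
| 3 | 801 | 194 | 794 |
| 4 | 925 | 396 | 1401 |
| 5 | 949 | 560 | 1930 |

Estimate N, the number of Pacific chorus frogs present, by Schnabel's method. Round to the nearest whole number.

N ≈ 3273

Σ MᵢCᵢ = 0·517 + 517·329 + 794·801 + 1401·925 + 1930·949 = 0 + 170093 + 635994 + 1295925 + 1831570 = 3933582
Σ Rᵢ = 0 + 52 + 194 + 396 + 560 = 1202
N̂ = 3933582 / 1202 ≈ 3272.5 → 3273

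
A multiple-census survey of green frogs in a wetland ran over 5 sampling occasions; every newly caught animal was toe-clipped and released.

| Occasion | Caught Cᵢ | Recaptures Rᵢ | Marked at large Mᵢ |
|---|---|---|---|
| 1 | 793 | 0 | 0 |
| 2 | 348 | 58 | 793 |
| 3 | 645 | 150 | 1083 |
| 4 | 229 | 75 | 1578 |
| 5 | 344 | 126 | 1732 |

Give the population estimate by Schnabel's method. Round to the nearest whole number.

N ≈ 4723

Σ MᵢCᵢ = 0·793 + 793·348 + 1083·645 + 1578·229 + 1732·344 = 0 + 275964 + 698535 + 361362 + 595808 = 1931669
Σ Rᵢ = 0 + 58 + 150 + 75 + 126 = 409
N̂ = 1931669 / 409 ≈ 4722.9 → 4723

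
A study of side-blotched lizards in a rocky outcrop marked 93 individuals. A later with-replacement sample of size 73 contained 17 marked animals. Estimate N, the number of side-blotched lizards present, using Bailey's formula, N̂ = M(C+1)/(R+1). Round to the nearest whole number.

N ≈ 382

N̂ = 93·(73+1)/(17+1) = 93·74/18 = 6882/18 ≈ 382.3 → 382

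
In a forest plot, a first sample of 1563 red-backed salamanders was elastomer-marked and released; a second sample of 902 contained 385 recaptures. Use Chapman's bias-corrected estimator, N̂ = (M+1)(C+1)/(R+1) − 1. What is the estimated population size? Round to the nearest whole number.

N ≈ 3658

N̂ = (1563+1)(902+1)/(385+1) − 1 = 1564·903/386 − 1
= 1412292/386 − 1 ≈ 3658.8 − 1 ≈ 3657.8 → 3658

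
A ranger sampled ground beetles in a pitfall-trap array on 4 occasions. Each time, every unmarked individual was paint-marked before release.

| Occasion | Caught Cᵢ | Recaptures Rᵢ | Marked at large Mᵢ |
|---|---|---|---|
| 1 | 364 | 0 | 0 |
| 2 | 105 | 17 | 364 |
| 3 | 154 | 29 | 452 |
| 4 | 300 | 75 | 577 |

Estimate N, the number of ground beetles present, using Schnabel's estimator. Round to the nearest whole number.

N ≈ 2322

Σ MᵢCᵢ = 0·364 + 364·105 + 452·154 + 577·300 = 0 + 38220 + 69608 + 173100 = 280928
Σ Rᵢ = 0 + 17 + 29 + 75 = 121
N̂ = 280928 / 121 ≈ 2321.7 → 2322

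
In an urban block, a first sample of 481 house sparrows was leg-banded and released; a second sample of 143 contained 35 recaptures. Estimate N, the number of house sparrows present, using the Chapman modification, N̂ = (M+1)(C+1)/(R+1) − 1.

N = 1927

N̂ = (481+1)(143+1)/(35+1) − 1 = 482·144/36 − 1
= 69408/36 − 1 = 1928 − 1 = 1927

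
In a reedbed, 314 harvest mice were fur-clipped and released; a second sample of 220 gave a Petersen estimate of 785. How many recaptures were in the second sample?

From N = M·C/R: R = M·C / N = 314·220 / 785 = 69080 / 785 = 88.

R = 88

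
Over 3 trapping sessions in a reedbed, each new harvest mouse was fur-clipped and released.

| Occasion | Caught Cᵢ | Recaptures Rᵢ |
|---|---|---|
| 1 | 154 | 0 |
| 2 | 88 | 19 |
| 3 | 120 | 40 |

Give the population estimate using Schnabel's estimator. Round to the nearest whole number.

Marked at large before each occasion: Mᵢ = Σⱼ<ᵢ (Cⱼ − Rⱼ) → M1=0, M2=154, M3=223
Σ MᵢCᵢ = 0·154 + 154·88 + 223·120 = 0 + 13552 + 26760 = 40312
Σ Rᵢ = 0 + 19 + 40 = 59
N̂ = 40312 / 59 ≈ 683.3 → 683

N ≈ 683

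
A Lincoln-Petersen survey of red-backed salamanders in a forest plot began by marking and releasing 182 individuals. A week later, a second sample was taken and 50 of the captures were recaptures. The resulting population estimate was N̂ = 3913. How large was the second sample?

C = 1075

From N = M·C/R: C = N·R / M = 3913·50 / 182 = 195650 / 182 = 1075.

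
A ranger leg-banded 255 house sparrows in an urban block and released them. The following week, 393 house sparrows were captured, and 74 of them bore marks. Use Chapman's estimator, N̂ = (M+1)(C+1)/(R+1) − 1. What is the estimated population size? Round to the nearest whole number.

N ≈ 1344

N̂ = (255+1)(393+1)/(74+1) − 1 = 256·394/75 − 1
= 100864/75 − 1 ≈ 1344.9 − 1 ≈ 1343.9 → 1344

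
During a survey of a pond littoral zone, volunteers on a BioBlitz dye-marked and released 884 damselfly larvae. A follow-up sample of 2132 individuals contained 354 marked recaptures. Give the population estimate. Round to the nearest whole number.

N ≈ 5324

If marked individuals mix randomly, R/C ≈ M/N, giving N ≈ M·C/R.
N = (884 × 2132) / 354 = 1884688 / 354 ≈ 5324.0 → 5324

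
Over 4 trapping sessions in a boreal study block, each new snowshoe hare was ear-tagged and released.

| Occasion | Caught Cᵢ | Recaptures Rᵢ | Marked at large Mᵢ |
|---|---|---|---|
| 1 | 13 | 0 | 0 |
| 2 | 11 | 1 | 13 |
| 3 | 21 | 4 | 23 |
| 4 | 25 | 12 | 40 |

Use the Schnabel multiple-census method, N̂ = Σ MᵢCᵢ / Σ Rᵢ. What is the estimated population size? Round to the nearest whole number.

N ≈ 96

Σ MᵢCᵢ = 0·13 + 13·11 + 23·21 + 40·25 = 0 + 143 + 483 + 1000 = 1626
Σ Rᵢ = 0 + 1 + 4 + 12 = 17
N̂ = 1626 / 17 ≈ 95.6 → 96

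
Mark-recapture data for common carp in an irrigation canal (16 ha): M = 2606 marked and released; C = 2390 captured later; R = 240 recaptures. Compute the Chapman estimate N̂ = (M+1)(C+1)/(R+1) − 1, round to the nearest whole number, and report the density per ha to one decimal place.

N̂ = 2607·2391/241 − 1 = 6233337/241 − 1 ≈ 25863.47 → 25863
Density = N̂ / area = 25863 / 16 ≈ 1616.44 → 1616.4 per ha

density ≈ 1616.4 common carp per ha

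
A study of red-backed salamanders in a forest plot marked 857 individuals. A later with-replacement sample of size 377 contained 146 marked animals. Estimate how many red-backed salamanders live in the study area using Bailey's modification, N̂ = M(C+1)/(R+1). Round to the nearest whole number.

N ≈ 2204

N̂ = 857·(377+1)/(146+1) = 857·378/147 = 323946/147 ≈ 2203.7 → 2204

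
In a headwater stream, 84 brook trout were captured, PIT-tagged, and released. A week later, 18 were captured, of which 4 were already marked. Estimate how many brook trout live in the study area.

N = (84 × 18) / 4 = 1512 / 4 = 378

N = 378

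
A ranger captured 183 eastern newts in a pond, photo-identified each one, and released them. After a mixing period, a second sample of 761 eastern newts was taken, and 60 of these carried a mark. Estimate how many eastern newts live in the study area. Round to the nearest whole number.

N = (183 × 761) / 60 = 139263 / 60 ≈ 2321.1 → 2321

N ≈ 2321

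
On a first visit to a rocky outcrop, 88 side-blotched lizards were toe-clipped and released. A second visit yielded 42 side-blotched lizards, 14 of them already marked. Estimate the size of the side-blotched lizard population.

N = (88 × 42) / 14 = 3696 / 14 = 264

N = 264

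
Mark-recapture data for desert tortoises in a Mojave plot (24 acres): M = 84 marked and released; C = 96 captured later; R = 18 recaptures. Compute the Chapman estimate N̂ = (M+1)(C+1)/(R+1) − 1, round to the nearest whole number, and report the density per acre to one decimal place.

density ≈ 18.0 desert tortoises per acre

N̂ = 85·97/19 − 1 = 8245/19 − 1 ≈ 432.9 → 433
Density = N̂ / area = 433 / 24 ≈ 18.04 → 18.0 per acre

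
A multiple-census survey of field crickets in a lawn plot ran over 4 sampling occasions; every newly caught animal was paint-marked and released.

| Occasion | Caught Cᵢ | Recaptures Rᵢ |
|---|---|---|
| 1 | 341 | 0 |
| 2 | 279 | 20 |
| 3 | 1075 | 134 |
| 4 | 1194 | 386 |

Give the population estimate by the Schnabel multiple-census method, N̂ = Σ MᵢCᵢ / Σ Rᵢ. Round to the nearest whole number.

Marked at large before each occasion: Mᵢ = Σⱼ<ᵢ (Cⱼ − Rⱼ) → M1=0, M2=341, M3=600, M4=1541
Σ MᵢCᵢ = 0·341 + 341·279 + 600·1075 + 1541·1194 = 0 + 95139 + 645000 + 1839954 = 2580093
Σ Rᵢ = 0 + 20 + 134 + 386 = 540
N̂ = 2580093 / 540 ≈ 4777.9 → 4778

N ≈ 4778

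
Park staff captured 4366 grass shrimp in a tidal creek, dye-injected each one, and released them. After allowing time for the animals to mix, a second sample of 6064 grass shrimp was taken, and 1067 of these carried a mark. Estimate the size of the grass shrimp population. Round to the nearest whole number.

If marked individuals mix randomly, R/C ≈ M/N, giving N ≈ M·C/R.
N = (4366 × 6064) / 1067 = 26475424 / 1067 ≈ 24813.0 → 24813

N ≈ 24,813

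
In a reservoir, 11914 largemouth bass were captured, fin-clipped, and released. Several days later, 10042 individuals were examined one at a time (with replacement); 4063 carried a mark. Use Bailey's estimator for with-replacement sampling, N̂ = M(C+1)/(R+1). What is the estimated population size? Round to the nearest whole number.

N ≈ 29,442

N̂ = 11914·(10042+1)/(4063+1) = 11914·10043/4064 = 119652302/4064 ≈ 29442.0 → 29442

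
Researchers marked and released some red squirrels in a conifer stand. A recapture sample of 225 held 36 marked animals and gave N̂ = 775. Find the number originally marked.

From N = M·C/R: M = N·R / C = 775·36 / 225 = 27900 / 225 = 124.

M = 124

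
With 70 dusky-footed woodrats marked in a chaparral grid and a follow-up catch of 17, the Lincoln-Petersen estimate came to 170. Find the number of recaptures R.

From N = M·C/R: R = M·C / N = 70·17 / 170 = 1190 / 170 = 7.

R = 7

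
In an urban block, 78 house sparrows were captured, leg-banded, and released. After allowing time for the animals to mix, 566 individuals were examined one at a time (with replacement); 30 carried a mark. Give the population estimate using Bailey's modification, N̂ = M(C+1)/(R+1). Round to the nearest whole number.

N̂ = 78·(566+1)/(30+1) = 78·567/31 = 44226/31 ≈ 1426.6 → 1427

N ≈ 1427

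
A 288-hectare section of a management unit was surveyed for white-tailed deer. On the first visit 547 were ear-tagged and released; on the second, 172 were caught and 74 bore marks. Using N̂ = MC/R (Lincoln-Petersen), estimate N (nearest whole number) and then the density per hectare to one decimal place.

N̂ = 547·172/74 = 94084/74 ≈ 1271.4 → 1271
Density = N̂ / area = 1271 / 288 ≈ 4.41 → 4.4 per hectare

density ≈ 4.4 white-tailed deer per hectare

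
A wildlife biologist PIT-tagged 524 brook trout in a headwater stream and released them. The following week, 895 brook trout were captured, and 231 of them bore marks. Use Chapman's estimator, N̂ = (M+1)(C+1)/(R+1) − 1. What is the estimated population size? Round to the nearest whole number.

N̂ = (524+1)(895+1)/(231+1) − 1 = 525·896/232 − 1
= 470400/232 − 1 ≈ 2027.6 − 1 ≈ 2026.6 → 2027

N ≈ 2027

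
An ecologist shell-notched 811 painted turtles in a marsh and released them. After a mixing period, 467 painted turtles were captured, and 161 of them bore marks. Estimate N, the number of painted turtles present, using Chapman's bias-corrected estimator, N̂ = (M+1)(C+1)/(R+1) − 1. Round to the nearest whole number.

N̂ = (811+1)(467+1)/(161+1) − 1 = 812·468/162 − 1
= 380016/162 − 1 ≈ 2345.8 − 1 ≈ 2344.8 → 2345

N ≈ 2345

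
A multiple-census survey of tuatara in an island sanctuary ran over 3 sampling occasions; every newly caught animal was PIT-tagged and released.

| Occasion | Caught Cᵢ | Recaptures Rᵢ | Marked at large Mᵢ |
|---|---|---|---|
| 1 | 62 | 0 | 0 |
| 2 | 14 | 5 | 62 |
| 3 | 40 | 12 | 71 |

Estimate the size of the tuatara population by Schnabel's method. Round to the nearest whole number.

Σ MᵢCᵢ = 0·62 + 62·14 + 71·40 = 0 + 868 + 2840 = 3708
Σ Rᵢ = 0 + 5 + 12 = 17
N̂ = 3708 / 17 ≈ 218.1 → 218

N ≈ 218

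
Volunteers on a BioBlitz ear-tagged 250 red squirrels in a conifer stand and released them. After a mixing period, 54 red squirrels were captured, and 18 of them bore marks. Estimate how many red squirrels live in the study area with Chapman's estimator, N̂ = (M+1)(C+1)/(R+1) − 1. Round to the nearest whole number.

N̂ = (250+1)(54+1)/(18+1) − 1 = 251·55/19 − 1
= 13805/19 − 1 ≈ 726.6 − 1 ≈ 725.6 → 726

N ≈ 726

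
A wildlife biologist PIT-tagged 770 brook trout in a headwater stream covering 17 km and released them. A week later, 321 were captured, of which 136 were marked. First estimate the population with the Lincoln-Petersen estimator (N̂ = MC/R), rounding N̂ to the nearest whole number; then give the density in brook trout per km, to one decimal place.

N̂ = 770·321/136 = 247170/136 ≈ 1817.4 → 1817
Density = N̂ / area = 1817 / 17 ≈ 106.88 → 106.9 per km

density ≈ 106.9 brook trout per km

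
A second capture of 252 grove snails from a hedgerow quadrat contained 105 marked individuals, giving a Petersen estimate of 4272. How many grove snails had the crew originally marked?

M = 1780

From N = M·C/R: M = N·R / C = 4272·105 / 252 = 448560 / 252 = 1780.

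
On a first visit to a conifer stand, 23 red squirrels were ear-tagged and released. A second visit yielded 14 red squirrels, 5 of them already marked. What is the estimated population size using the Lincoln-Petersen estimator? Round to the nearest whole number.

N ≈ 64

The marked fraction in the recapture sample should equal the marked fraction in the population: 5/14 = 23/N.
N = (23 × 14) / 5 = 322 / 5 ≈ 64.4 → 64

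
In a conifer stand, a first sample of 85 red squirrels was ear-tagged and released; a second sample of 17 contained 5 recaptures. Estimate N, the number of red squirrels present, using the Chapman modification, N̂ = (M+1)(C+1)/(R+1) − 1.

N̂ = (85+1)(17+1)/(5+1) − 1 = 86·18/6 − 1
= 1548/6 − 1 = 258 − 1 = 257

N = 257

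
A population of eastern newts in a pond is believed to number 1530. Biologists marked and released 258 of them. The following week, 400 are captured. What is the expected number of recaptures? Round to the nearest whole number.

expected recaptures ≈ 67

Expected recaptures E[R] = M·C / N.
E[R] = 258 × 400 / 1530 = 103200 / 1530 ≈ 67.45 → 67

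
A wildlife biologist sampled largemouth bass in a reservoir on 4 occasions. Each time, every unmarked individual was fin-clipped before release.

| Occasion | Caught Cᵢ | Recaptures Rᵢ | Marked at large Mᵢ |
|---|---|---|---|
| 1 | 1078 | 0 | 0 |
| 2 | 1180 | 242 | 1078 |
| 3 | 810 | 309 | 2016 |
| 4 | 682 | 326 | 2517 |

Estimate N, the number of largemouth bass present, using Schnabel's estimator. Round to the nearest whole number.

Σ MᵢCᵢ = 0·1078 + 1078·1180 + 2016·810 + 2517·682 = 0 + 1272040 + 1632960 + 1716594 = 4621594
Σ Rᵢ = 0 + 242 + 309 + 326 = 877
N̂ = 4621594 / 877 ≈ 5269.8 → 5270

N ≈ 5270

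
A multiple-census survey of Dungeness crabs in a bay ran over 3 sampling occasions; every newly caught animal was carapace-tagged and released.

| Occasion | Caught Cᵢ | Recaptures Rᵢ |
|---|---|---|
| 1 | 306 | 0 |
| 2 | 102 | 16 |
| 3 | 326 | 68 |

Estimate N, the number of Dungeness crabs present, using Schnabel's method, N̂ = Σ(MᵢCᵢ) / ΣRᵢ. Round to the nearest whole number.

N ≈ 1893

Marked at large before each occasion: Mᵢ = Σⱼ<ᵢ (Cⱼ − Rⱼ) → M1=0, M2=306, M3=392
Σ MᵢCᵢ = 0·306 + 306·102 + 392·326 = 0 + 31212 + 127792 = 159004
Σ Rᵢ = 0 + 16 + 68 = 84
N̂ = 159004 / 84 ≈ 1892.9 → 1893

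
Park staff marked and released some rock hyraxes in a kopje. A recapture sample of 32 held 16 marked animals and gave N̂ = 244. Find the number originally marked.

M = 122

From N = M·C/R: M = N·R / C = 244·16 / 32 = 3904 / 32 = 122.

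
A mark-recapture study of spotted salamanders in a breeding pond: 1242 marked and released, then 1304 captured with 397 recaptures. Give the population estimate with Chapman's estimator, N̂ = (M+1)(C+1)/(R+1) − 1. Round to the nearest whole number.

N̂ = (1242+1)(1304+1)/(397+1) − 1 = 1243·1305/398 − 1
= 1622115/398 − 1 ≈ 4075.7 − 1 ≈ 4074.7 → 4075

N ≈ 4075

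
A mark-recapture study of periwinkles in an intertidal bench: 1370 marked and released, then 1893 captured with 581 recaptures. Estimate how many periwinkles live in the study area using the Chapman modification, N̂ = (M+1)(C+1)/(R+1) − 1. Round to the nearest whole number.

N̂ = (1370+1)(1893+1)/(581+1) − 1 = 1371·1894/582 − 1
= 2596674/582 − 1 ≈ 4461.6 − 1 ≈ 4460.6 → 4461

N ≈ 4461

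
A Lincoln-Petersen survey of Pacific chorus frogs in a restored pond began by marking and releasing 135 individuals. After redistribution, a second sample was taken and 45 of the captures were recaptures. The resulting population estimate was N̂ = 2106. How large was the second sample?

C = 702

From N = M·C/R: C = N·R / M = 2106·45 / 135 = 94770 / 135 = 702.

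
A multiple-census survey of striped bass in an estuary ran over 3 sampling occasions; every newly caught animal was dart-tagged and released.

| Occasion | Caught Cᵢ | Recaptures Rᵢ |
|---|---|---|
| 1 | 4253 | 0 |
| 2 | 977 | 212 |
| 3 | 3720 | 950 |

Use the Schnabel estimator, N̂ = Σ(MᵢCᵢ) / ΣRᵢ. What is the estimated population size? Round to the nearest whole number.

N ≈ 19,640

Marked at large before each occasion: Mᵢ = Σⱼ<ᵢ (Cⱼ − Rⱼ) → M1=0, M2=4253, M3=5018
Σ MᵢCᵢ = 0·4253 + 4253·977 + 5018·3720 = 0 + 4155181 + 18666960 = 22822141
Σ Rᵢ = 0 + 212 + 950 = 1162
N̂ = 22822141 / 1162 ≈ 19640.4 → 19640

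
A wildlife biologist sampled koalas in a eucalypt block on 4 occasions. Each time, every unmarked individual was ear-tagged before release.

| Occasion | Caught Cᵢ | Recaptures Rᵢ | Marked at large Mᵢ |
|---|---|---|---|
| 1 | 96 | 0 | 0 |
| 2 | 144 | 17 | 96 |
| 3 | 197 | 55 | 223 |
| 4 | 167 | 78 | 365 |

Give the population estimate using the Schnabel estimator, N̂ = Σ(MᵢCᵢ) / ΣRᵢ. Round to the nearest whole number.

N ≈ 791

Σ MᵢCᵢ = 0·96 + 96·144 + 223·197 + 365·167 = 0 + 13824 + 43931 + 60955 = 118710
Σ Rᵢ = 0 + 17 + 55 + 78 = 150
N̂ = 118710 / 150 ≈ 791.4 → 791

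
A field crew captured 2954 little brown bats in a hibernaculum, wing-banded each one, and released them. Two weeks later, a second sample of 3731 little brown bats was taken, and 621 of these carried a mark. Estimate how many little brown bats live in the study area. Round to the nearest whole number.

N ≈ 17,748

Lincoln-Petersen assumes M/N = R/C, so N = M·C / R.
N = (2954 × 3731) / 621 = 11021374 / 621 ≈ 17747.8 → 17748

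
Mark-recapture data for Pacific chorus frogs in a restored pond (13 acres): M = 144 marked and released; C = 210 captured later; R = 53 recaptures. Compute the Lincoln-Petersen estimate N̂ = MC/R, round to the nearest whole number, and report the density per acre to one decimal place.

N̂ = 144·210/53 = 30240/53 ≈ 570.6 → 571
Density = N̂ / area = 571 / 13 ≈ 43.92 → 43.9 per acre

density ≈ 43.9 Pacific chorus frogs per acre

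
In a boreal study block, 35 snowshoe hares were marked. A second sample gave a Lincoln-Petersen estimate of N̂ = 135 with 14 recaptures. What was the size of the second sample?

C = 54

From N = M·C/R: C = N·R / M = 135·14 / 35 = 1890 / 35 = 54.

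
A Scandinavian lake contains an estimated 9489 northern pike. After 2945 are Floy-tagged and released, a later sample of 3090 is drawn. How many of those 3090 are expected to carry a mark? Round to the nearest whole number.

expected recaptures ≈ 959

The marked fraction of the population is 2945/9489, so in a sample of 3090 expect C·(M/N) marked.
E[R] = 2945 × 3090 / 9489 = 9100050 / 9489 ≈ 959.0 → 959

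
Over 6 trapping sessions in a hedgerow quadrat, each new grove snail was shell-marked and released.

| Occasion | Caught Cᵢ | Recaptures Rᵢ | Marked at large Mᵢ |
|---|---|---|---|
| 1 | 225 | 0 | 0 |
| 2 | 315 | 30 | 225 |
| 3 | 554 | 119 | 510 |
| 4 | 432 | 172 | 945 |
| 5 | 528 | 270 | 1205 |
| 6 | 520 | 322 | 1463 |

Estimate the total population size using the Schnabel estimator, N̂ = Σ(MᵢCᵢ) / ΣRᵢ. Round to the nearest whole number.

N ≈ 2364

Σ MᵢCᵢ = 0·225 + 225·315 + 510·554 + 945·432 + 1205·528 + 1463·520 = 0 + 70875 + 282540 + 408240 + 636240 + 760760 = 2158655
Σ Rᵢ = 0 + 30 + 119 + 172 + 270 + 322 = 913
N̂ = 2158655 / 913 ≈ 2364.4 → 2364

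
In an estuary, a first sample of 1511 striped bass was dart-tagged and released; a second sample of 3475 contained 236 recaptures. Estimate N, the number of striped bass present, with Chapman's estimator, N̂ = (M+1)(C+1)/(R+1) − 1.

N̂ = (1511+1)(3475+1)/(236+1) − 1 = 1512·3476/237 − 1
= 5255712/237 − 1 = 22176 − 1 = 22175

N = 22,175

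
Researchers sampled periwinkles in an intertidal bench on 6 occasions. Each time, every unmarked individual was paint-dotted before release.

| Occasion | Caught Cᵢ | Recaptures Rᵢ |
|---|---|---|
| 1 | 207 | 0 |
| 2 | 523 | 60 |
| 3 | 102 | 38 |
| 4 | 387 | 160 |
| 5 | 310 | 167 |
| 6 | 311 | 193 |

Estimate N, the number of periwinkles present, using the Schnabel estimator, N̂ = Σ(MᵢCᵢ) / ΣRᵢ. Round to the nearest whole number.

N ≈ 1783

Marked at large before each occasion: Mᵢ = Σⱼ<ᵢ (Cⱼ − Rⱼ) → M1=0, M2=207, M3=670, M4=734, M5=961, M6=1104
Σ MᵢCᵢ = 0·207 + 207·523 + 670·102 + 734·387 + 961·310 + 1104·311 = 0 + 108261 + 68340 + 284058 + 297910 + 343344 = 1101913
Σ Rᵢ = 0 + 60 + 38 + 160 + 167 + 193 = 618
N̂ = 1101913 / 618 ≈ 1783.0 → 1783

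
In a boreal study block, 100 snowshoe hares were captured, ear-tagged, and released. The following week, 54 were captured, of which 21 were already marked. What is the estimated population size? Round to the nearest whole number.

N ≈ 257

N = (100 × 54) / 21 = 5400 / 21 ≈ 257.1 → 257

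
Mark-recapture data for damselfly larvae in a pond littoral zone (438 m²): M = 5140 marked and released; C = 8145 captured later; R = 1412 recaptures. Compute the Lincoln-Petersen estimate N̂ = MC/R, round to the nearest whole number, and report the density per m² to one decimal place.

density ≈ 67.7 damselfly larvae per m²

N̂ = 5140·8145/1412 = 41865300/1412 ≈ 29649.6 → 29650
Density = N̂ / area = 29650 / 438 ≈ 67.69 → 67.7 per m²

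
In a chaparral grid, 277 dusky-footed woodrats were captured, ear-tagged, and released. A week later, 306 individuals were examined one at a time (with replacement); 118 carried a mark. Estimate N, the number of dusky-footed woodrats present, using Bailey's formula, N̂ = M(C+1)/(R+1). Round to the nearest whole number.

N ≈ 715

N̂ = 277·(306+1)/(118+1) = 277·307/119 = 85039/119 ≈ 714.6 → 715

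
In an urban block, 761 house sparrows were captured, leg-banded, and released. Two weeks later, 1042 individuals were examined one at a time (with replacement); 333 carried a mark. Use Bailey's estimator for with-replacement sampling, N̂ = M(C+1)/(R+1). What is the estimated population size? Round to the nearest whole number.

N ≈ 2376

N̂ = 761·(1042+1)/(333+1) = 761·1043/334 = 793723/334 ≈ 2376.4 → 2376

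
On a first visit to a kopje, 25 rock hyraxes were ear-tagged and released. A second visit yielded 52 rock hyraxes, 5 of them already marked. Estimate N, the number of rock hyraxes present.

N = (25 × 52) / 5 = 1300 / 5 = 260

N = 260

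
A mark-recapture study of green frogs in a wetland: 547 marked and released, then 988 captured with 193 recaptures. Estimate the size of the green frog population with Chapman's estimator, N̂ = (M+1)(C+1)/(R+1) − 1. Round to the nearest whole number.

N̂ = (547+1)(988+1)/(193+1) − 1 = 548·989/194 − 1
= 541972/194 − 1 ≈ 2793.7 − 1 ≈ 2792.7 → 2793

N ≈ 2793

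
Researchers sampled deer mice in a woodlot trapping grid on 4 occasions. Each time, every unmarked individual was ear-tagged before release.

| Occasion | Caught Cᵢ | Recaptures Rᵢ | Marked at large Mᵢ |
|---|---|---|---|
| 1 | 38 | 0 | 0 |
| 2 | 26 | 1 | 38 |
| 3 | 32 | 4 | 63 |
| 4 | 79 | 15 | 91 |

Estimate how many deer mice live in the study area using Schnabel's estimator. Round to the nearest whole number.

N ≈ 510

Σ MᵢCᵢ = 0·38 + 38·26 + 63·32 + 91·79 = 0 + 988 + 2016 + 7189 = 10193
Σ Rᵢ = 0 + 1 + 4 + 15 = 20
N̂ = 10193 / 20 ≈ 509.6 → 510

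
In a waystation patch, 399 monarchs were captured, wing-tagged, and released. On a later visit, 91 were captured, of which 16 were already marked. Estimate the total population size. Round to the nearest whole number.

If marked individuals mix randomly, R/C ≈ M/N, giving N ≈ M·C/R.
N = (399 × 91) / 16 = 36309 / 16 ≈ 2269.3 → 2269

N ≈ 2269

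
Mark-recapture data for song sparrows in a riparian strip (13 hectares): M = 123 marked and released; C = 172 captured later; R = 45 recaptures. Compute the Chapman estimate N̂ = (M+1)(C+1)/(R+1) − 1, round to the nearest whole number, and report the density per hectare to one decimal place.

density ≈ 35.8 song sparrows per hectare

N̂ = 124·173/46 − 1 = 21452/46 − 1 ≈ 465.3 → 465
Density = N̂ / area = 465 / 13 ≈ 35.77 → 35.8 per hectare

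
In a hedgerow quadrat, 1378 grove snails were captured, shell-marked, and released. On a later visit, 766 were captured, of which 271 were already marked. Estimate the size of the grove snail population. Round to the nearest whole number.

N ≈ 3895

N = (1378 × 766) / 271 = 1055548 / 271 ≈ 3895.0 → 3895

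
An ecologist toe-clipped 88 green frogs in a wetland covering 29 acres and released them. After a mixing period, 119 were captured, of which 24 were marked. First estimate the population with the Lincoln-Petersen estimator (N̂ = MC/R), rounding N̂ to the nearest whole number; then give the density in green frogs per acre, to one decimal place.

density ≈ 15.0 green frogs per acre

N̂ = 88·119/24 = 10472/24 ≈ 436.3 → 436
Density = N̂ / area = 436 / 29 ≈ 15.03 → 15.0 per acre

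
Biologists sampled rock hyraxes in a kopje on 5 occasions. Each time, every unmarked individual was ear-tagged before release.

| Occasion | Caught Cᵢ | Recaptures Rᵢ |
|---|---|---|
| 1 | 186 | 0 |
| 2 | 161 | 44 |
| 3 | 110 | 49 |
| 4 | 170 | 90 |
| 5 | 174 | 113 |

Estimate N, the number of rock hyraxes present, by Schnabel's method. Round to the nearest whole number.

N ≈ 684

Marked at large before each occasion: Mᵢ = Σⱼ<ᵢ (Cⱼ − Rⱼ) → M1=0, M2=186, M3=303, M4=364, M5=444
Σ MᵢCᵢ = 0·186 + 186·161 + 303·110 + 364·170 + 444·174 = 0 + 29946 + 33330 + 61880 + 77256 = 202412
Σ Rᵢ = 0 + 44 + 49 + 90 + 113 = 296
N̂ = 202412 / 296 ≈ 683.8 → 684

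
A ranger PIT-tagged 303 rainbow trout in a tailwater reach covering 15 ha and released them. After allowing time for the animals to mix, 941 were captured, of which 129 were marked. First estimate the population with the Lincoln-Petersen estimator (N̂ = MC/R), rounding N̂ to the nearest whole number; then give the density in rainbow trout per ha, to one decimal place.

density ≈ 147.3 rainbow trout per ha

N̂ = 303·941/129 = 285123/129 ≈ 2210.3 → 2210
Density = N̂ / area = 2210 / 15 ≈ 147.33 → 147.3 per ha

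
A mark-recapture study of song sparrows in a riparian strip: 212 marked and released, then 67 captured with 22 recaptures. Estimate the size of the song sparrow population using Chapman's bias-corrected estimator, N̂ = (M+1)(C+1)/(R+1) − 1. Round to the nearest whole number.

N ≈ 629

N̂ = (212+1)(67+1)/(22+1) − 1 = 213·68/23 − 1
= 14484/23 − 1 ≈ 629.7 − 1 ≈ 628.7 → 629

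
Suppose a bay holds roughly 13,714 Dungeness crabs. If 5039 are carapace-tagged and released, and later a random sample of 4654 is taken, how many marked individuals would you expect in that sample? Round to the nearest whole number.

expected recaptures ≈ 1710

The marked fraction of the population is 5039/13714, so in a sample of 4654 expect C·(M/N) marked.
E[R] = 5039 × 4654 / 13714 = 23451506 / 13714 ≈ 1710.0 → 1710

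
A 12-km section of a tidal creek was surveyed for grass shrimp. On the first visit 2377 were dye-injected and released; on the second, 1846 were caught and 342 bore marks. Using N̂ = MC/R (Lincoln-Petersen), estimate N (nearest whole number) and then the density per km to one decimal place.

density ≈ 1069.2 grass shrimp per km

N̂ = 2377·1846/342 = 4387942/342 ≈ 12830.2 → 12830
Density = N̂ / area = 12830 / 12 ≈ 1069.17 → 1069.2 per km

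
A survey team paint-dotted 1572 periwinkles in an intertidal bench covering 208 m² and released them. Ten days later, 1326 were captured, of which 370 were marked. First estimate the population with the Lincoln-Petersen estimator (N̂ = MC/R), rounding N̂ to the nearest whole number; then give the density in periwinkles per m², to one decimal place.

density ≈ 27.1 periwinkles per m²

N̂ = 1572·1326/370 = 2084472/370 ≈ 5633.7 → 5634
Density = N̂ / area = 5634 / 208 ≈ 27.09 → 27.1 per m²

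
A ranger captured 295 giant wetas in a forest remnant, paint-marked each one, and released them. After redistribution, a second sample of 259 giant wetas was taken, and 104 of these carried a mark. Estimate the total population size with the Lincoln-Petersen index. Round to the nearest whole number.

N ≈ 735

Lincoln-Petersen assumes M/N = R/C, so N = M·C / R.
N = (295 × 259) / 104 = 76405 / 104 ≈ 734.7 → 735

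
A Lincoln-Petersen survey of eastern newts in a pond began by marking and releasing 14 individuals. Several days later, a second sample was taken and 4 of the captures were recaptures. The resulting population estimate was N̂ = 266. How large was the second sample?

C = 76

From N = M·C/R: C = N·R / M = 266·4 / 14 = 1064 / 14 = 76.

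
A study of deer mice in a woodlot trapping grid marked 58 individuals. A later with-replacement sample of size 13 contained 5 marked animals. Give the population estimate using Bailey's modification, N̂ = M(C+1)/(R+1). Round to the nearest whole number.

N̂ = 58·(13+1)/(5+1) = 58·14/6 = 812/6 ≈ 135.3 → 135

N ≈ 135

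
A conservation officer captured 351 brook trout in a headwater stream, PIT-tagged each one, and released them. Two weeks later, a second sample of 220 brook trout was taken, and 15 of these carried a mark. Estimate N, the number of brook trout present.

N = (351 × 220) / 15 = 77220 / 15 = 5148

N = 5148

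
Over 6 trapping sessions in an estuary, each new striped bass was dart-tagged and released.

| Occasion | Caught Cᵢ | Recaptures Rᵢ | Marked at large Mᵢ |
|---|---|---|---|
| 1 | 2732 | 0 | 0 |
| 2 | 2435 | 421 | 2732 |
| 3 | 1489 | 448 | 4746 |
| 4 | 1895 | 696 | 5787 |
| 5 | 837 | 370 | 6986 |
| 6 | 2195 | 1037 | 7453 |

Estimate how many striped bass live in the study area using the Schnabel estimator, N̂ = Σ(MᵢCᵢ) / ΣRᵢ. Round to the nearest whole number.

N ≈ 15,778

Σ MᵢCᵢ = 0·2732 + 2732·2435 + 4746·1489 + 5787·1895 + 6986·837 + 7453·2195 = 0 + 6652420 + 7066794 + 10966365 + 5847282 + 16359335 = 46892196
Σ Rᵢ = 0 + 421 + 448 + 696 + 370 + 1037 = 2972
N̂ = 46892196 / 2972 ≈ 15778.0 → 15778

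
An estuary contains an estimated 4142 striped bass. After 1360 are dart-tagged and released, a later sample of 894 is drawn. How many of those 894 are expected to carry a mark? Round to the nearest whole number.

Expected recaptures E[R] = M·C / N.
E[R] = 1360 × 894 / 4142 = 1215840 / 4142 ≈ 293.5 → 294

expected recaptures ≈ 294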